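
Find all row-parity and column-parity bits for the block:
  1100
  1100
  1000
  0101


Row parities: 0010
Column parities: 1101

Row P: 0010, Col P: 1101, Corner: 1


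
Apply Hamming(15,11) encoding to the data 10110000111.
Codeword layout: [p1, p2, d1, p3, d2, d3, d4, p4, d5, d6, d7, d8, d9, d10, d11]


Parity bits: p1=0, p2=1, p3=1, p4=1

011101110000111


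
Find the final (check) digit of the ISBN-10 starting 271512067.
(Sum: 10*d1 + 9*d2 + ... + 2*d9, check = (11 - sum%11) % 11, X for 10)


Weighted sum: 174
174 mod 11 = 9

Check digit: 2


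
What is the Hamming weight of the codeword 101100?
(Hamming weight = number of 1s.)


Counting 1s in 101100

3


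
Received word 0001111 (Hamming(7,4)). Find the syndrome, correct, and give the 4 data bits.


Syndrome = 0: no error detected

Data: 0111 (no errors)


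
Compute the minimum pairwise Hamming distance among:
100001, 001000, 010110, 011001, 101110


Comparing all pairs, minimum distance: 2
Can detect 1 errors, correct 0 errors

2


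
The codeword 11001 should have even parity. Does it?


Number of 1s: 3

No, parity error (3 ones)


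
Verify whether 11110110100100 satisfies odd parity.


Number of 1s: 8

No, parity error (8 ones)


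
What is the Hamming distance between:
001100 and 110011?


XOR: 111111
Count of 1s: 6

6


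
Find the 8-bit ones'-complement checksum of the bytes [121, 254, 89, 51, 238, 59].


Sum = 812 mod 256 = 44
Complement = 211

211


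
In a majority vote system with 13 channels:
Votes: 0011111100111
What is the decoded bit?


Ones: 9 out of 13
Threshold: 7

1 (9/13 voted 1)


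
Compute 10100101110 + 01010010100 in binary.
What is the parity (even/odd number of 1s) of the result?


10100101110 = 1326
01010010100 = 660
Sum = 1986 = 11111000010
1s count = 6

even parity (6 ones in 11111000010)


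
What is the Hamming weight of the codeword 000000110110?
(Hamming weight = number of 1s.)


Counting 1s in 000000110110

4


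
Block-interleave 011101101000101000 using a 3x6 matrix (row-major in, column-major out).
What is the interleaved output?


Matrix:
  011101
  101000
  101000
Read columns: 011100111100000100

011100111100000100


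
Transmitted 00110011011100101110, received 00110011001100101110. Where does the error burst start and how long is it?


XOR: 00000000010000000000

Burst at position 9, length 1


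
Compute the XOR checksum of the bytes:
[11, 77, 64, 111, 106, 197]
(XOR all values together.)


XOR chain: 11 ^ 77 ^ 64 ^ 111 ^ 106 ^ 197 = 198

198


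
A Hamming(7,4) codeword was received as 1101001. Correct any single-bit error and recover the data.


Syndrome = 0: no error detected

Data: 0001 (no errors)


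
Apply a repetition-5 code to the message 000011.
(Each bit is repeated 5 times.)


Each bit -> 5 copies

000000000000000000001111111111


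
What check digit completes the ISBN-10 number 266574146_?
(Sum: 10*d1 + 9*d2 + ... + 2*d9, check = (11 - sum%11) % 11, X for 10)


Weighted sum: 247
247 mod 11 = 5

Check digit: 6


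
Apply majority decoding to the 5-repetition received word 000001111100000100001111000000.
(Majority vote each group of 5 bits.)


Groups: 00000, 11111, 00000, 10000, 11110, 00000
Majority votes: 010010

010010


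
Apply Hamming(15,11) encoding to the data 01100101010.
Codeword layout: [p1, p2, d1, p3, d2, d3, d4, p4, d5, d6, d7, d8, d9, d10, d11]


Parity bits: p1=1, p2=1, p3=0, p4=1

110011010101010


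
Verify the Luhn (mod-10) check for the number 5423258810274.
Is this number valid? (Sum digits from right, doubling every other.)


Luhn sum = 51
51 mod 10 = 1

Invalid (Luhn sum mod 10 = 1)


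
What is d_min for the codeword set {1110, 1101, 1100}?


Comparing all pairs, minimum distance: 1
Can detect 0 errors, correct 0 errors

1


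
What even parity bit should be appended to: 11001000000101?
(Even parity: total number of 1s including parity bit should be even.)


Number of 1s in data: 5
Parity bit: 1

1


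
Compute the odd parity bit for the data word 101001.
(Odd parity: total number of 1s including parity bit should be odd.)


Number of 1s in data: 3
Parity bit: 0

0


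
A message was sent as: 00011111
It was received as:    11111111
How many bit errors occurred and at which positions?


XOR: 11100000

3 error(s) at position(s): 0, 1, 2


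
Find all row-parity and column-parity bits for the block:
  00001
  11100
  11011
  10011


Row parities: 1101
Column parities: 10101

Row P: 1101, Col P: 10101, Corner: 1


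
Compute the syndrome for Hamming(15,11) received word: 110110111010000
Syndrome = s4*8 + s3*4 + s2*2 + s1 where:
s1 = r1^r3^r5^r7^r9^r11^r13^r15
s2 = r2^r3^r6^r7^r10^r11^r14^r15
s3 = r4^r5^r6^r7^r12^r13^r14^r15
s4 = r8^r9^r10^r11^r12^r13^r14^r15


s1=1, s2=1, s3=1, s4=1

Syndrome = 15 (error at position 15)


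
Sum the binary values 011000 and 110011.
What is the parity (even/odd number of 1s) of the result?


011000 = 24
110011 = 51
Sum = 75 = 1001011
1s count = 4

even parity (4 ones in 1001011)


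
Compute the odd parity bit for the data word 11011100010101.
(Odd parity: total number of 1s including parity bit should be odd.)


Number of 1s in data: 8
Parity bit: 1

1


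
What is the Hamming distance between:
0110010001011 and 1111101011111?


XOR: 1001111010100
Count of 1s: 7

7


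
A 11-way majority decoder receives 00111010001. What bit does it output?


Ones: 5 out of 11
Threshold: 6

0 (5/11 voted 1)


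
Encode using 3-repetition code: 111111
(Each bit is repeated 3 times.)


Each bit -> 3 copies

111111111111111111


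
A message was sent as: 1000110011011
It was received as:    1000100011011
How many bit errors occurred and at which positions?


XOR: 0000010000000

1 error(s) at position(s): 5


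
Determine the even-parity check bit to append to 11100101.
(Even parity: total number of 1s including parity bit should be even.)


Number of 1s in data: 5
Parity bit: 1

1


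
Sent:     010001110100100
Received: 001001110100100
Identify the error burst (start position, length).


XOR: 011000000000000

Burst at position 1, length 2


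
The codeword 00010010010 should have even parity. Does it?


Number of 1s: 3

No, parity error (3 ones)


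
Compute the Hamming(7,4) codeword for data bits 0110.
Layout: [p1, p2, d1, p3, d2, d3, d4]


Parity bits: p1=1, p2=1, p3=0

1100110


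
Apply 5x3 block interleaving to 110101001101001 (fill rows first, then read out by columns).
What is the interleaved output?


Matrix:
  110
  101
  001
  101
  001
Read columns: 110101000001111

110101000001111


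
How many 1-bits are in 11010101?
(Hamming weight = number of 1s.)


Counting 1s in 11010101

5


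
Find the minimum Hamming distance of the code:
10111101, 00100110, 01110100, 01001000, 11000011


Comparing all pairs, minimum distance: 3
Can detect 2 errors, correct 1 errors

3


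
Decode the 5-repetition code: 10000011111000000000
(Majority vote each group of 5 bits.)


Groups: 10000, 01111, 10000, 00000
Majority votes: 0100

0100


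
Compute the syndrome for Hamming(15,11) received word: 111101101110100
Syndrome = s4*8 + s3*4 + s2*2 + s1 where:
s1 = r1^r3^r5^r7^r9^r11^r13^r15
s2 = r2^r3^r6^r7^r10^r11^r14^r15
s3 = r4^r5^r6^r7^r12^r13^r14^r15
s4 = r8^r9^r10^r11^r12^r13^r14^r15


s1=0, s2=0, s3=0, s4=0

Syndrome = 0 (no error)


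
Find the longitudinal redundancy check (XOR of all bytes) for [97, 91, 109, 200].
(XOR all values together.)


XOR chain: 97 ^ 91 ^ 109 ^ 200 = 159

159


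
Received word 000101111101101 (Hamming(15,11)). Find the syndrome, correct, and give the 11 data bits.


Syndrome = 0: no error detected

Data: 00111101101 (no errors)


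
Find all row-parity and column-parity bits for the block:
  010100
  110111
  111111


Row parities: 010
Column parities: 011100

Row P: 010, Col P: 011100, Corner: 1


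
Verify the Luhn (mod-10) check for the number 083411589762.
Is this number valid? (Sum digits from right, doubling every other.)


Luhn sum = 51
51 mod 10 = 1

Invalid (Luhn sum mod 10 = 1)


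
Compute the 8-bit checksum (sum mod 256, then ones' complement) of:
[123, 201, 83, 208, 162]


Sum = 777 mod 256 = 9
Complement = 246

246


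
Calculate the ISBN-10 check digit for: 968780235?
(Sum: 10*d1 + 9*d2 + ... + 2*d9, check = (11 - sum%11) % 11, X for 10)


Weighted sum: 332
332 mod 11 = 2

Check digit: 9


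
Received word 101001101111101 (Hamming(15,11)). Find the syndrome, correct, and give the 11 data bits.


Syndrome = 5: error at position 5

Data: 11111111101 (corrected bit 5)


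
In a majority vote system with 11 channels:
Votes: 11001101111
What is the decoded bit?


Ones: 8 out of 11
Threshold: 6

1 (8/11 voted 1)


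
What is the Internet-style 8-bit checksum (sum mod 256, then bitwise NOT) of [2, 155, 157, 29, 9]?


Sum = 352 mod 256 = 96
Complement = 159

159


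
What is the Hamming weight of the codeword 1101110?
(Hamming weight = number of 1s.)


Counting 1s in 1101110

5


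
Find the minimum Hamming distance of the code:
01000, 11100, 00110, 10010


Comparing all pairs, minimum distance: 2
Can detect 1 errors, correct 0 errors

2


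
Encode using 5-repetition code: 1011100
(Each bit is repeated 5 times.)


Each bit -> 5 copies

11111000001111111111111110000000000


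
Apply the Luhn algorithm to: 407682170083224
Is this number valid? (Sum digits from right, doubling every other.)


Luhn sum = 56
56 mod 10 = 6

Invalid (Luhn sum mod 10 = 6)


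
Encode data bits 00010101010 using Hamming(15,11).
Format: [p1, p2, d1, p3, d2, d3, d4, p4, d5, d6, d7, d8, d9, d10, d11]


Parity bits: p1=1, p2=1, p3=1, p4=1

110100110101010


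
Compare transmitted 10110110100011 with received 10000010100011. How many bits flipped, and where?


XOR: 00110100000000

3 error(s) at position(s): 2, 3, 5


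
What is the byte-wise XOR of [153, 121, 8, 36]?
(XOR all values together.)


XOR chain: 153 ^ 121 ^ 8 ^ 36 = 204

204


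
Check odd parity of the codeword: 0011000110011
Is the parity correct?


Number of 1s: 6

No, parity error (6 ones)


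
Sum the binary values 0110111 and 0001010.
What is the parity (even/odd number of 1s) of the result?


0110111 = 55
0001010 = 10
Sum = 65 = 1000001
1s count = 2

even parity (2 ones in 1000001)


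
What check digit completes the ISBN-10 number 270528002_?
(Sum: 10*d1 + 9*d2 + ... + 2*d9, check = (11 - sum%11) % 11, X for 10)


Weighted sum: 174
174 mod 11 = 9

Check digit: 2


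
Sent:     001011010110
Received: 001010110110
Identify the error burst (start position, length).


XOR: 000001100000

Burst at position 5, length 2


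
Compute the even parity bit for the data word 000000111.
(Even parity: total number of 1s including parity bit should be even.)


Number of 1s in data: 3
Parity bit: 1

1


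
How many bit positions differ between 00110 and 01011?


XOR: 01101
Count of 1s: 3

3


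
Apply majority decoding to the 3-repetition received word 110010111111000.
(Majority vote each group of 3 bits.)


Groups: 110, 010, 111, 111, 000
Majority votes: 10110

10110


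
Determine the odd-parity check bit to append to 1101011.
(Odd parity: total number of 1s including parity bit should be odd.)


Number of 1s in data: 5
Parity bit: 0

0


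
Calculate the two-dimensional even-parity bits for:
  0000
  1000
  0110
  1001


Row parities: 0100
Column parities: 0111

Row P: 0100, Col P: 0111, Corner: 1


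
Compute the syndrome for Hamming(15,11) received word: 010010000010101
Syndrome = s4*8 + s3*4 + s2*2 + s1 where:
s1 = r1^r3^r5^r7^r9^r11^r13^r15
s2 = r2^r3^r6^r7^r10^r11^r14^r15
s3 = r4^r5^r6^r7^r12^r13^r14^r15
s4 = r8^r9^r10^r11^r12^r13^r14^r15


s1=0, s2=1, s3=1, s4=1

Syndrome = 14 (error at position 14)


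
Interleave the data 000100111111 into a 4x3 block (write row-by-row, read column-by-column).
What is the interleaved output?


Matrix:
  000
  100
  111
  111
Read columns: 011100110011

011100110011


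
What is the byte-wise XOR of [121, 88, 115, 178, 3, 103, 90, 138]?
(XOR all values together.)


XOR chain: 121 ^ 88 ^ 115 ^ 178 ^ 3 ^ 103 ^ 90 ^ 138 = 84

84


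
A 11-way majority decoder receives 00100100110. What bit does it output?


Ones: 4 out of 11
Threshold: 6

0 (4/11 voted 1)


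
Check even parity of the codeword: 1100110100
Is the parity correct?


Number of 1s: 5

No, parity error (5 ones)


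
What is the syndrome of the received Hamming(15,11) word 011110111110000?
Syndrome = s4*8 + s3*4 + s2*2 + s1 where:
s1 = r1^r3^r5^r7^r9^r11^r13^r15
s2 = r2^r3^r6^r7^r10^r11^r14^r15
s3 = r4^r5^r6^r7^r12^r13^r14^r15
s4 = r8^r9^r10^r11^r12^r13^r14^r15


s1=1, s2=1, s3=1, s4=0

Syndrome = 7 (error at position 7)


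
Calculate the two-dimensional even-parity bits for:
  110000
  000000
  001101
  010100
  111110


Row parities: 00101
Column parities: 010111

Row P: 00101, Col P: 010111, Corner: 0


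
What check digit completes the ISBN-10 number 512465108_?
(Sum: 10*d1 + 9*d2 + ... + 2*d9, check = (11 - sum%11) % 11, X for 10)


Weighted sum: 184
184 mod 11 = 8

Check digit: 3


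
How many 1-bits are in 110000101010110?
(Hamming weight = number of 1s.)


Counting 1s in 110000101010110

7


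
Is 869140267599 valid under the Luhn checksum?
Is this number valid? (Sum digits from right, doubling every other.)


Luhn sum = 69
69 mod 10 = 9

Invalid (Luhn sum mod 10 = 9)


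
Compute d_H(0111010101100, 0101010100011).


XOR: 0010000001111
Count of 1s: 5

5


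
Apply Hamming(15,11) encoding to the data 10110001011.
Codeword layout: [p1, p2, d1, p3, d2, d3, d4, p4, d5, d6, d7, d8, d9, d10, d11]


Parity bits: p1=1, p2=1, p3=1, p4=1

111101110001011


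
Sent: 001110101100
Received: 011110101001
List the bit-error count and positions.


XOR: 010000000101

3 error(s) at position(s): 1, 9, 11


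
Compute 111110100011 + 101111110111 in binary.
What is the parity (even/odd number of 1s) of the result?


111110100011 = 4003
101111110111 = 3063
Sum = 7066 = 1101110011010
1s count = 8

even parity (8 ones in 1101110011010)


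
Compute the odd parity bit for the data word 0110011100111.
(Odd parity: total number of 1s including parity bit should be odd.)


Number of 1s in data: 8
Parity bit: 1

1


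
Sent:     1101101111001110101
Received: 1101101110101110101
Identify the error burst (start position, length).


XOR: 0000000001100000000

Burst at position 9, length 2


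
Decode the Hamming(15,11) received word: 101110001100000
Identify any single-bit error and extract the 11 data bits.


Syndrome = 0: no error detected

Data: 11001100000 (no errors)


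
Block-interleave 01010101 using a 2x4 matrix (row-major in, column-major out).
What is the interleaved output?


Matrix:
  0101
  0101
Read columns: 00110011

00110011


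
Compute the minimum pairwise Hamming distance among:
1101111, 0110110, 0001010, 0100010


Comparing all pairs, minimum distance: 2
Can detect 1 errors, correct 0 errors

2


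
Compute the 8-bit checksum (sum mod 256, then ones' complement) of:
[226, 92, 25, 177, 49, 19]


Sum = 588 mod 256 = 76
Complement = 179

179


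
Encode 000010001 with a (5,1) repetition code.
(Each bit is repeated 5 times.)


Each bit -> 5 copies

000000000000000000001111100000000000000011111


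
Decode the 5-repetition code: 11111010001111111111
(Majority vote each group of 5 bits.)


Groups: 11111, 01000, 11111, 11111
Majority votes: 1011

1011


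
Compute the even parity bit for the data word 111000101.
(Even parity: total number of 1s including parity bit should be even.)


Number of 1s in data: 5
Parity bit: 1

1


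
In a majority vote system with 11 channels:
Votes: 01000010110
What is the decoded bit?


Ones: 4 out of 11
Threshold: 6

0 (4/11 voted 1)


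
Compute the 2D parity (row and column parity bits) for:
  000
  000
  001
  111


Row parities: 0011
Column parities: 110

Row P: 0011, Col P: 110, Corner: 0


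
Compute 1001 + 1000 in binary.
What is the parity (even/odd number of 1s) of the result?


1001 = 9
1000 = 8
Sum = 17 = 10001
1s count = 2

even parity (2 ones in 10001)


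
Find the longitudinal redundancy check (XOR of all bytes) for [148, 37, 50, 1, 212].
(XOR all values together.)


XOR chain: 148 ^ 37 ^ 50 ^ 1 ^ 212 = 86

86


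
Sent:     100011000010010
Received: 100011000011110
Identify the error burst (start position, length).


XOR: 000000000001100

Burst at position 11, length 2


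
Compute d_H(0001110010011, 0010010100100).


XOR: 0011100110111
Count of 1s: 8

8


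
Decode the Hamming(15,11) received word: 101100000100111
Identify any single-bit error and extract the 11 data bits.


Syndrome = 0: no error detected

Data: 10000100111 (no errors)


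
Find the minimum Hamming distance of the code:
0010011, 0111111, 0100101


Comparing all pairs, minimum distance: 3
Can detect 2 errors, correct 1 errors

3


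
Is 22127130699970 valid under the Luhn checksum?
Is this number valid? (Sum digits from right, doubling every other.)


Luhn sum = 57
57 mod 10 = 7

Invalid (Luhn sum mod 10 = 7)


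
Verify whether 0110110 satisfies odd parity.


Number of 1s: 4

No, parity error (4 ones)


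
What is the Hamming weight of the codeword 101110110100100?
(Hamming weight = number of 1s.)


Counting 1s in 101110110100100

8


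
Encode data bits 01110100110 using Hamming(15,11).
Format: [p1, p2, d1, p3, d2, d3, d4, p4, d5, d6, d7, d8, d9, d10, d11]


Parity bits: p1=1, p2=0, p3=1, p4=1

100111110100110


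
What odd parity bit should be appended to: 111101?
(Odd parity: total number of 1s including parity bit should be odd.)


Number of 1s in data: 5
Parity bit: 0

0


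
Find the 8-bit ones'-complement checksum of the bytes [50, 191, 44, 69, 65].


Sum = 419 mod 256 = 163
Complement = 92

92


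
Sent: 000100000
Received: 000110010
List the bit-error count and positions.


XOR: 000010010

2 error(s) at position(s): 4, 7


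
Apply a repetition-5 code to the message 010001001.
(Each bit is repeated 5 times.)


Each bit -> 5 copies

000001111100000000000000011111000000000011111


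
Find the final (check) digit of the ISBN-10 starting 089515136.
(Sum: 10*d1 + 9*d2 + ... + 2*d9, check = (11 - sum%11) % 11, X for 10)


Weighted sum: 235
235 mod 11 = 4

Check digit: 7


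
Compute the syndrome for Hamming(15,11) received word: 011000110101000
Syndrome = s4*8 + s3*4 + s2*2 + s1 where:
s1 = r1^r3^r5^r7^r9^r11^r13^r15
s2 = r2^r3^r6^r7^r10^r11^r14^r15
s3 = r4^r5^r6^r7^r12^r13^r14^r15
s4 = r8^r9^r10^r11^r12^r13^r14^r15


s1=0, s2=0, s3=0, s4=1

Syndrome = 8 (error at position 8)


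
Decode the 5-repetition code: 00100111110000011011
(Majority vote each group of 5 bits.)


Groups: 00100, 11111, 00000, 11011
Majority votes: 0101

0101


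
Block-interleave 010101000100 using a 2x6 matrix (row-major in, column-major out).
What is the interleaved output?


Matrix:
  010101
  000100
Read columns: 001000110010

001000110010


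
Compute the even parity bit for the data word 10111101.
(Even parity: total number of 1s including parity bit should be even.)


Number of 1s in data: 6
Parity bit: 0

0


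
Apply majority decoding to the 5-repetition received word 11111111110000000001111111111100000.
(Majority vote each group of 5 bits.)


Groups: 11111, 11111, 00000, 00001, 11111, 11111, 00000
Majority votes: 1100110

1100110


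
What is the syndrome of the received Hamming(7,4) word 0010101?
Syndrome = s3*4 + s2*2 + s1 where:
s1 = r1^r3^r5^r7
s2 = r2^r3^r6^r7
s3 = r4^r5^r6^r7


s1=1, s2=0, s3=0

Syndrome = 1 (error at position 1)


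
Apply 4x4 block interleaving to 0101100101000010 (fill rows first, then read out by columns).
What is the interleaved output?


Matrix:
  0101
  1001
  0100
  0010
Read columns: 0100101000011100

0100101000011100


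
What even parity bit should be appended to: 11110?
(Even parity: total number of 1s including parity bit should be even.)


Number of 1s in data: 4
Parity bit: 0

0


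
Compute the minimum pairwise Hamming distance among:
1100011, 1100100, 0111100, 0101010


Comparing all pairs, minimum distance: 3
Can detect 2 errors, correct 1 errors

3


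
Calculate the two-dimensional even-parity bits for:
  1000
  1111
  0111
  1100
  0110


Row parities: 10100
Column parities: 1010

Row P: 10100, Col P: 1010, Corner: 0


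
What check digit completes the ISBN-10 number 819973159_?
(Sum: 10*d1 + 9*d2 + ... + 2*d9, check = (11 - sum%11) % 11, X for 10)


Weighted sum: 318
318 mod 11 = 10

Check digit: 1


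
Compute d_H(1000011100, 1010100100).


XOR: 0010111000
Count of 1s: 4

4


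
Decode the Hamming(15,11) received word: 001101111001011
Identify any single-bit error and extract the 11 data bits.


Syndrome = 10: error at position 10

Data: 10111101011 (corrected bit 10)


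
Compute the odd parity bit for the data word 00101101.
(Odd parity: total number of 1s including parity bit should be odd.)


Number of 1s in data: 4
Parity bit: 1

1


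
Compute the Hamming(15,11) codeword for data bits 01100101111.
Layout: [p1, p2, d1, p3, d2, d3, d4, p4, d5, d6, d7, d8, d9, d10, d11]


Parity bits: p1=1, p2=0, p3=0, p4=1

100011010101111


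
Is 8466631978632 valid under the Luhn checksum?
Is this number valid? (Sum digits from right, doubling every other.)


Luhn sum = 75
75 mod 10 = 5

Invalid (Luhn sum mod 10 = 5)


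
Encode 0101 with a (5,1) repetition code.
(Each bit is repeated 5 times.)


Each bit -> 5 copies

00000111110000011111


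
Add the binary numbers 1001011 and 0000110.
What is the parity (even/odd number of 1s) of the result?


1001011 = 75
0000110 = 6
Sum = 81 = 1010001
1s count = 3

odd parity (3 ones in 1010001)


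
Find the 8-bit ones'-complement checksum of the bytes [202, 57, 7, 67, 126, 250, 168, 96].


Sum = 973 mod 256 = 205
Complement = 50

50


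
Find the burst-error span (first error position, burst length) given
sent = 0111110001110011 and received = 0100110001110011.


XOR: 0011000000000000

Burst at position 2, length 2


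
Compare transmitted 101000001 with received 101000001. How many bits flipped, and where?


XOR: 000000000

0 errors (received matches sent)


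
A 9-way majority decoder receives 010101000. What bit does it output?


Ones: 3 out of 9
Threshold: 5

0 (3/9 voted 1)


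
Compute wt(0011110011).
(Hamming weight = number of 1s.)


Counting 1s in 0011110011

6


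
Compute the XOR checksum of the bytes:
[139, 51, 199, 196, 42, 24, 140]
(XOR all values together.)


XOR chain: 139 ^ 51 ^ 199 ^ 196 ^ 42 ^ 24 ^ 140 = 5

5


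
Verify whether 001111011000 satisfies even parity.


Number of 1s: 6

Yes, parity is correct (6 ones)


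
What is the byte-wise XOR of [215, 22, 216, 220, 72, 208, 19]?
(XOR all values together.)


XOR chain: 215 ^ 22 ^ 216 ^ 220 ^ 72 ^ 208 ^ 19 = 78

78


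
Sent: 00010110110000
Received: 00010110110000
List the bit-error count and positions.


XOR: 00000000000000

0 errors (received matches sent)


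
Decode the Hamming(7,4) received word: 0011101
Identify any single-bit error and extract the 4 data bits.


Syndrome = 5: error at position 5

Data: 1001 (corrected bit 5)


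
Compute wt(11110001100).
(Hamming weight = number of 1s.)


Counting 1s in 11110001100

6


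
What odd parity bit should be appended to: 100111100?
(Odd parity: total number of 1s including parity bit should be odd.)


Number of 1s in data: 5
Parity bit: 0

0


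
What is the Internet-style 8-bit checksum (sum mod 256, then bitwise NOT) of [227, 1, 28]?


Sum = 256 mod 256 = 0
Complement = 255

255


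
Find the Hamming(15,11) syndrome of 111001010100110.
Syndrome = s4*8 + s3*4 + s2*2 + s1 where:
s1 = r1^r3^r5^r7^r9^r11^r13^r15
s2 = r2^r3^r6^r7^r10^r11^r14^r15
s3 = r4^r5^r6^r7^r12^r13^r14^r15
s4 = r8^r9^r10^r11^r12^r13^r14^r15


s1=1, s2=1, s3=1, s4=0

Syndrome = 7 (error at position 7)


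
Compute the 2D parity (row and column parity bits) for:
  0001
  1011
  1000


Row parities: 111
Column parities: 0010

Row P: 111, Col P: 0010, Corner: 1


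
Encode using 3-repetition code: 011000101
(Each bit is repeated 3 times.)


Each bit -> 3 copies

000111111000000000111000111


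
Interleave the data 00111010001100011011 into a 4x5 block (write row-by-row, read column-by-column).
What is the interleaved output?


Matrix:
  00111
  01000
  11000
  11011
Read columns: 00110111100010011001

00110111100010011001


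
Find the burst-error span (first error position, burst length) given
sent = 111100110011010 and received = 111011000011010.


XOR: 000111110000000

Burst at position 3, length 5


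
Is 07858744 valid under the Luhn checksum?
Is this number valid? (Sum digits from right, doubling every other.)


Luhn sum = 45
45 mod 10 = 5

Invalid (Luhn sum mod 10 = 5)


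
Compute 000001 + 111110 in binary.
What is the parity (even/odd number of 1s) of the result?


000001 = 1
111110 = 62
Sum = 63 = 111111
1s count = 6

even parity (6 ones in 111111)


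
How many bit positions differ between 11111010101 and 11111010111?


XOR: 00000000010
Count of 1s: 1

1


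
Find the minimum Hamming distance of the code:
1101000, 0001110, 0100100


Comparing all pairs, minimum distance: 3
Can detect 2 errors, correct 1 errors

3


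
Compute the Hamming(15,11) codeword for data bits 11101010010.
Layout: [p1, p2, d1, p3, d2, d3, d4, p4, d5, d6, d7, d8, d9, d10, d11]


Parity bits: p1=0, p2=0, p3=1, p4=1

001111011010010


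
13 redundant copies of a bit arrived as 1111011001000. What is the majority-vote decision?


Ones: 7 out of 13
Threshold: 7

1 (7/13 voted 1)


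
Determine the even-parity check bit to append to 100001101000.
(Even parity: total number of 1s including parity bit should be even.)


Number of 1s in data: 4
Parity bit: 0

0


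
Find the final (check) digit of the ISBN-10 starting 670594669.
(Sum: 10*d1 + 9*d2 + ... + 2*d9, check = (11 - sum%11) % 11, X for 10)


Weighted sum: 292
292 mod 11 = 6

Check digit: 5


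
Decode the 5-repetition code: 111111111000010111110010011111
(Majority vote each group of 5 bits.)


Groups: 11111, 11110, 00010, 11111, 00100, 11111
Majority votes: 110101

110101


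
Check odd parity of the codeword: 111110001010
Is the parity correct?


Number of 1s: 7

Yes, parity is correct (7 ones)


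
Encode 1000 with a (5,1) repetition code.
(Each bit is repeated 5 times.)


Each bit -> 5 copies

11111000000000000000


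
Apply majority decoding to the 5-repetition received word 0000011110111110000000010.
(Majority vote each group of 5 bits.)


Groups: 00000, 11110, 11111, 00000, 00010
Majority votes: 01100

01100


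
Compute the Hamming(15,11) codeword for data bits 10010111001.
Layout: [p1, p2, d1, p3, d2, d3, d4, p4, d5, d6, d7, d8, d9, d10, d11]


Parity bits: p1=0, p2=1, p3=1, p4=0

011100100111001


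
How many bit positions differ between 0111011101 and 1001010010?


XOR: 1110001111
Count of 1s: 7

7


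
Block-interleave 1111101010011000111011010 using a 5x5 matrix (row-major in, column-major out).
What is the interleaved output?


Matrix:
  11111
  01010
  01100
  01110
  11010
Read columns: 1000111111101101101110000

1000111111101101101110000


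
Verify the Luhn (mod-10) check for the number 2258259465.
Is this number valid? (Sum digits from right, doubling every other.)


Luhn sum = 45
45 mod 10 = 5

Invalid (Luhn sum mod 10 = 5)


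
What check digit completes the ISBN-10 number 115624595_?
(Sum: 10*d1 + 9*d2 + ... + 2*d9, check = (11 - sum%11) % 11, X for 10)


Weighted sum: 190
190 mod 11 = 3

Check digit: 8


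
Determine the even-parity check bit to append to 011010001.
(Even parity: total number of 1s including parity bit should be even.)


Number of 1s in data: 4
Parity bit: 0

0


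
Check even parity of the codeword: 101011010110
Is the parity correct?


Number of 1s: 7

No, parity error (7 ones)


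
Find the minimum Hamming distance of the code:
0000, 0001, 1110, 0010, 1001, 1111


Comparing all pairs, minimum distance: 1
Can detect 0 errors, correct 0 errors

1


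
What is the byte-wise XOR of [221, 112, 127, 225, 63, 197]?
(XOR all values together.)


XOR chain: 221 ^ 112 ^ 127 ^ 225 ^ 63 ^ 197 = 201

201


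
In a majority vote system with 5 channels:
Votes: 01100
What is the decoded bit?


Ones: 2 out of 5
Threshold: 3

0 (2/5 voted 1)


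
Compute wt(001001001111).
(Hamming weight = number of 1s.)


Counting 1s in 001001001111

6


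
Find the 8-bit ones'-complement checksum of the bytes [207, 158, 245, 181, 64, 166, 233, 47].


Sum = 1301 mod 256 = 21
Complement = 234

234


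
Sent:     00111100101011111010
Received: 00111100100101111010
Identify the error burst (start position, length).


XOR: 00000000001110000000

Burst at position 10, length 3


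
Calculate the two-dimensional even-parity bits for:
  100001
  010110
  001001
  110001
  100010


Row parities: 01010
Column parities: 101101

Row P: 01010, Col P: 101101, Corner: 0


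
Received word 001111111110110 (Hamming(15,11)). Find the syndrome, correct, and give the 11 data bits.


Syndrome = 0: no error detected

Data: 11111110110 (no errors)


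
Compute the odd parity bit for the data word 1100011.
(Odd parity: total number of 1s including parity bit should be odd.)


Number of 1s in data: 4
Parity bit: 1

1


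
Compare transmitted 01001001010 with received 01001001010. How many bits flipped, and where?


XOR: 00000000000

0 errors (received matches sent)


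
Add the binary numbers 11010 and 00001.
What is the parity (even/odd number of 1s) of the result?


11010 = 26
00001 = 1
Sum = 27 = 11011
1s count = 4

even parity (4 ones in 11011)


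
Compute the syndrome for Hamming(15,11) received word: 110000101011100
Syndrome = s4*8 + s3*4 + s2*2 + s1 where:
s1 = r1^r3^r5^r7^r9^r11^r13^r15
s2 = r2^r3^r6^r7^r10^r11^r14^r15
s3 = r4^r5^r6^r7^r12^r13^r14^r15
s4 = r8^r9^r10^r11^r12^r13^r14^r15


s1=1, s2=1, s3=1, s4=0

Syndrome = 7 (error at position 7)


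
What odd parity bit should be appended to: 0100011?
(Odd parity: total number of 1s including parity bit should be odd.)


Number of 1s in data: 3
Parity bit: 0

0


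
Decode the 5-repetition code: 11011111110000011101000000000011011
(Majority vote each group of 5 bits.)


Groups: 11011, 11111, 00000, 11101, 00000, 00000, 11011
Majority votes: 1101001

1101001


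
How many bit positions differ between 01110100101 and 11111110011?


XOR: 10001010110
Count of 1s: 5

5


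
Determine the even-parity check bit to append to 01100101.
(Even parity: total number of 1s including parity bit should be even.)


Number of 1s in data: 4
Parity bit: 0

0


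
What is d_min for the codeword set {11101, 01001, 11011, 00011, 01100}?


Comparing all pairs, minimum distance: 2
Can detect 1 errors, correct 0 errors

2


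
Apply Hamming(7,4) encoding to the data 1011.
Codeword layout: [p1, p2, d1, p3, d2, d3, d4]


Parity bits: p1=0, p2=1, p3=0

0110011


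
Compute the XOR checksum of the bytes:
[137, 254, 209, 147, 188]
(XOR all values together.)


XOR chain: 137 ^ 254 ^ 209 ^ 147 ^ 188 = 137

137


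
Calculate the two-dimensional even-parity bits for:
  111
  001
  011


Row parities: 110
Column parities: 101

Row P: 110, Col P: 101, Corner: 0


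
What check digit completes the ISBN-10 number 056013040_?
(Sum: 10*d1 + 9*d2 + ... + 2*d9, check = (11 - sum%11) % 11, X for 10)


Weighted sum: 126
126 mod 11 = 5

Check digit: 6


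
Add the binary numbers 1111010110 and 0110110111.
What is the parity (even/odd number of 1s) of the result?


1111010110 = 982
0110110111 = 439
Sum = 1421 = 10110001101
1s count = 6

even parity (6 ones in 10110001101)


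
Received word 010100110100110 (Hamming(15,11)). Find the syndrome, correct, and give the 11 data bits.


Syndrome = 0: no error detected

Data: 00010100110 (no errors)


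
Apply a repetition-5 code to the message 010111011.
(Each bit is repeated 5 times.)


Each bit -> 5 copies

000001111100000111111111111111000001111111111


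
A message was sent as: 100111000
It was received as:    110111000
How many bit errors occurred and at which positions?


XOR: 010000000

1 error(s) at position(s): 1


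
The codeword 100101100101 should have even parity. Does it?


Number of 1s: 6

Yes, parity is correct (6 ones)


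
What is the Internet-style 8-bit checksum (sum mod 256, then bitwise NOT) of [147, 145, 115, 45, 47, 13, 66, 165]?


Sum = 743 mod 256 = 231
Complement = 24

24


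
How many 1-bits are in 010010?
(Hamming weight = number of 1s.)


Counting 1s in 010010

2


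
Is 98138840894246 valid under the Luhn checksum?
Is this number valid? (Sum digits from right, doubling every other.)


Luhn sum = 85
85 mod 10 = 5

Invalid (Luhn sum mod 10 = 5)


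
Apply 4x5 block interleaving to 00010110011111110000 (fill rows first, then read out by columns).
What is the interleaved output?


Matrix:
  00010
  11001
  11111
  10000
Read columns: 01110110001010100110

01110110001010100110


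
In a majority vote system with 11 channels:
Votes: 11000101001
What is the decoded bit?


Ones: 5 out of 11
Threshold: 6

0 (5/11 voted 1)


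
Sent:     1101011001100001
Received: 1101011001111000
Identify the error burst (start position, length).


XOR: 0000000000011001

Burst at position 11, length 5


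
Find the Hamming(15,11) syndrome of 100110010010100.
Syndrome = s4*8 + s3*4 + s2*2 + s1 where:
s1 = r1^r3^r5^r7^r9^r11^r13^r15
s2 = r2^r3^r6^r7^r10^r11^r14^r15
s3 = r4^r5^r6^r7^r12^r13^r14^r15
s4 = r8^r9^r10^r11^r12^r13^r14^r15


s1=0, s2=1, s3=1, s4=1

Syndrome = 14 (error at position 14)


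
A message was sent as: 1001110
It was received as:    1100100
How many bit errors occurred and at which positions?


XOR: 0101010

3 error(s) at position(s): 1, 3, 5


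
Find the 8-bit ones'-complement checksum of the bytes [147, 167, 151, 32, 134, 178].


Sum = 809 mod 256 = 41
Complement = 214

214


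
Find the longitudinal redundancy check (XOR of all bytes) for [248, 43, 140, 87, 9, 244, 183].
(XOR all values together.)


XOR chain: 248 ^ 43 ^ 140 ^ 87 ^ 9 ^ 244 ^ 183 = 66

66


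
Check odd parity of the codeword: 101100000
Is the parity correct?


Number of 1s: 3

Yes, parity is correct (3 ones)


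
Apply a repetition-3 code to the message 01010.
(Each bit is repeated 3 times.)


Each bit -> 3 copies

000111000111000


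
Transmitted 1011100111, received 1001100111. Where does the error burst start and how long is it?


XOR: 0010000000

Burst at position 2, length 1


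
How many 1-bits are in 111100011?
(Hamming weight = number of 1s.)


Counting 1s in 111100011

6


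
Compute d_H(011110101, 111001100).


XOR: 100111001
Count of 1s: 5

5


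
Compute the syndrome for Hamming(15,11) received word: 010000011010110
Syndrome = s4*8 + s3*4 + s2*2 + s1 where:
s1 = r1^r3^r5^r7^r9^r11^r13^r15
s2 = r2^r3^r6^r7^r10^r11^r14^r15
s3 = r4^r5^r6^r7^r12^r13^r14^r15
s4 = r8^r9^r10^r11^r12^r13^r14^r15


s1=1, s2=1, s3=0, s4=1

Syndrome = 11 (error at position 11)


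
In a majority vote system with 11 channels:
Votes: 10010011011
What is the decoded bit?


Ones: 6 out of 11
Threshold: 6

1 (6/11 voted 1)


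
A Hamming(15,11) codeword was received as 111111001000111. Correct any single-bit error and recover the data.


Syndrome = 2: error at position 2

Data: 11101000111 (corrected bit 2)


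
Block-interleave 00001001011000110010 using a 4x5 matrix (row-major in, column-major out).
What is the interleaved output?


Matrix:
  00001
  00101
  10001
  10010
Read columns: 00110000010000011110

00110000010000011110


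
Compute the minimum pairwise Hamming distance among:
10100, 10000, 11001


Comparing all pairs, minimum distance: 1
Can detect 0 errors, correct 0 errors

1


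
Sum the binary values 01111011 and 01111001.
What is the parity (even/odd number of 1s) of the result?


01111011 = 123
01111001 = 121
Sum = 244 = 11110100
1s count = 5

odd parity (5 ones in 11110100)


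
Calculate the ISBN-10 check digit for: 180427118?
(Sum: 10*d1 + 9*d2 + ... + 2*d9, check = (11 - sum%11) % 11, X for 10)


Weighted sum: 180
180 mod 11 = 4

Check digit: 7


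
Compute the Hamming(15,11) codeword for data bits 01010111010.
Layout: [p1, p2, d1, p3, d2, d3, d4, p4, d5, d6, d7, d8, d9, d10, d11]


Parity bits: p1=1, p2=0, p3=0, p4=0

100010100111010


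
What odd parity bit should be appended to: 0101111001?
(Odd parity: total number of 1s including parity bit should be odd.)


Number of 1s in data: 6
Parity bit: 1

1


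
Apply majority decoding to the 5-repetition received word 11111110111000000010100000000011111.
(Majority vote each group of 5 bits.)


Groups: 11111, 11011, 10000, 00010, 10000, 00000, 11111
Majority votes: 1100001

1100001


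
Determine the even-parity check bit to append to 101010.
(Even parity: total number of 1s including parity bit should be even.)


Number of 1s in data: 3
Parity bit: 1

1


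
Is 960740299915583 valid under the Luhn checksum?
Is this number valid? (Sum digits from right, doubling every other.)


Luhn sum = 67
67 mod 10 = 7

Invalid (Luhn sum mod 10 = 7)


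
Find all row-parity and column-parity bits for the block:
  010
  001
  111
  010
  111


Row parities: 11111
Column parities: 001

Row P: 11111, Col P: 001, Corner: 1


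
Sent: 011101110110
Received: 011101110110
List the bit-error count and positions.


XOR: 000000000000

0 errors (received matches sent)


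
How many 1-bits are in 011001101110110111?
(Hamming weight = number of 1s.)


Counting 1s in 011001101110110111

12


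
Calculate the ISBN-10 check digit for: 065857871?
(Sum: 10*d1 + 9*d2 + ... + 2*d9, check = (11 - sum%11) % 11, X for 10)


Weighted sum: 270
270 mod 11 = 6

Check digit: 5


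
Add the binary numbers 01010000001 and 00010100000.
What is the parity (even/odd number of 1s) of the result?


01010000001 = 641
00010100000 = 160
Sum = 801 = 1100100001
1s count = 4

even parity (4 ones in 1100100001)


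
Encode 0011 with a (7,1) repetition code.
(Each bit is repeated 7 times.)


Each bit -> 7 copies

0000000000000011111111111111


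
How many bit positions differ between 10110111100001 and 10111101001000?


XOR: 00001010101001
Count of 1s: 5

5


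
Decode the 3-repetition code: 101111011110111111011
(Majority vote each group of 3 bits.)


Groups: 101, 111, 011, 110, 111, 111, 011
Majority votes: 1111111

1111111


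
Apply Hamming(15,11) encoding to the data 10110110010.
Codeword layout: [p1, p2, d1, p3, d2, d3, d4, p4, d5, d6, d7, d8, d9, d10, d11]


Parity bits: p1=1, p2=0, p3=1, p4=1

101101110110010


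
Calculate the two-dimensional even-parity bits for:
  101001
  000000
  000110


Row parities: 100
Column parities: 101111

Row P: 100, Col P: 101111, Corner: 1
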